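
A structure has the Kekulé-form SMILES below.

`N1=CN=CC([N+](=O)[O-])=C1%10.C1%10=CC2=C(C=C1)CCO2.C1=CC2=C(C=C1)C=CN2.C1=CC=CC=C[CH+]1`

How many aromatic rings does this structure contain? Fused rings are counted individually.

5

The SMILES encodes a six-membered ring with nitrogens at positions 1 and 3 and three alternating double bonds; a six-membered carbon ring with three alternating C=C double bonds, fused to a five-membered ring containing one oxygen and two sp³ carbons; a six-membered carbon ring with three alternating C=C double bonds, fused to a five-membered ring containing one N–H nitrogen and two C=C double bonds; a seven-membered all-carbon ring bearing a positive charge on one carbon, with three C=C double bonds.
The 6-membered ring with two nitrogens (1,3) is fully conjugated (every ring atom contributes a p orbital); 3 ring double bonds give 6 π electrons. 6 = 4(1)+2, so it is aromatic (pyrimidine).
The 6-membered ring is fully conjugated (every ring atom contributes a p orbital); 3 ring double bonds give 6 π electrons. 6 = 4(1)+2, so it is aromatic (benzene ring).
The 5-membered ring with one oxygen has two sp³ carbons, so it is not fully conjugated — not aromatic (oxolane ring).
The fused 6/5-membered bicyclic (with one N–H) is a single π system with 9 sp² atoms and 10 π electrons from ring double bonds plus a heteroatom lone pair. 10 = 4(2)+2, so the system is aromatic and both rings count as aromatic (indole).
The 7-membered ring is fully conjugated (every ring atom contributes a p orbital); 3 ring double bonds (6 π electrons) plus the carbocation's empty p orbital (0, but keeps the ring conjugated) give 6 π electrons. Since 6 = 4n+2 (n=1), it is aromatic (tropylium cation).
5 of the 6 rings are aromatic. Total: 5.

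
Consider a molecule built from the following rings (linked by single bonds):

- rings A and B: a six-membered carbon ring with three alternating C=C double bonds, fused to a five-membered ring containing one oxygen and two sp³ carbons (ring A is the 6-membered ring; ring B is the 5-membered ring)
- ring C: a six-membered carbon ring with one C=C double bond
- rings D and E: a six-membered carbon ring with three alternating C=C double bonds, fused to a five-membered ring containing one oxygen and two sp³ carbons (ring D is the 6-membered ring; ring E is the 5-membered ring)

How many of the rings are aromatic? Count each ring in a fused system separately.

2

Ring A is planar and fully conjugated; 3 ring double bonds give 6 π electrons. 6 = 4(1)+2, so ring A is aromatic (benzene ring).
Ring B has two sp³ carbons, so it is not fully conjugated — not aromatic (oxolane ring).
Ring C has four sp³ carbons, so it is not fully conjugated — not aromatic (cyclohexene).
Ring D is planar and fully conjugated; 3 ring double bonds give 6 π electrons. That satisfies 4n+2 with n=1, so ring D is aromatic (benzene ring).
Ring E has two sp³ carbons, so it is not fully conjugated — not aromatic (oxolane ring).
Aromatic: A, D. Total: 2.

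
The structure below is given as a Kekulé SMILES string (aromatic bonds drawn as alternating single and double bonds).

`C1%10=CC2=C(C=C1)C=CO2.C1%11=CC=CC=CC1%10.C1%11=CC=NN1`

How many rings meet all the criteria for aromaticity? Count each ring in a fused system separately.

The SMILES encodes a six-membered carbon ring with three alternating C=C double bonds, fused to a five-membered ring containing one oxygen and two C=C double bonds; a seven-membered carbon ring with three C=C double bonds and one sp³ carbon; a five-membered ring with two adjacent nitrogens (one bearing H, one in a double bond) and two double bonds.
The fused 6/5-membered bicyclic (with one oxygen) is a single π system with 9 sp² atoms and 10 π electrons from ring double bonds plus a heteroatom lone pair. 10 = 4(2)+2, so the system is aromatic and both rings count as aromatic (benzofuran).
The 7-membered ring has one sp³ carbon, so it is not fully conjugated — not aromatic (cycloheptatriene).
The 5-membered ring with two adjacent nitrogens (one N–H, one =N–) is planar and fully conjugated; 2 ring double bonds (4 π electrons) plus a heteroatom lone pair (2) give 6 π electrons. 6 = 4(1)+2, so it is aromatic (pyrazole).
3 of the 4 rings are aromatic. Total: 3.

3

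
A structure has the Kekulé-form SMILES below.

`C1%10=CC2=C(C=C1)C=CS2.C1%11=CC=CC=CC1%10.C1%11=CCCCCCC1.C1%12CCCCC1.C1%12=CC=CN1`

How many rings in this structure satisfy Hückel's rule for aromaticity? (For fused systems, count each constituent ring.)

3

The SMILES encodes a six-membered carbon ring with three alternating C=C double bonds, fused to a five-membered ring containing one sulfur and two C=C double bonds; a seven-membered carbon ring with three C=C double bonds and one sp³ carbon; an eight-membered carbon ring with one C=C double bond; a six-membered saturated carbon ring; a five-membered ring of four carbons and one nitrogen bearing a hydrogen, with two C=C double bonds.
The fused 6/5-membered bicyclic (with one sulfur) is a single π system with 9 sp² atoms and 10 π electrons from ring double bonds plus a heteroatom lone pair. 10 = 4(2)+2, so the system is aromatic and both rings count as aromatic (benzothiophene).
The 7-membered ring has one sp³ carbon, so it is not fully conjugated — not aromatic (cycloheptatriene).
The 8-membered ring has six sp³ carbons, so it is not fully conjugated — not aromatic (cyclooctene).
The 6-membered ring has only sp³ atoms, so it is not fully conjugated — not aromatic (cyclohexane).
The 5-membered ring with one N–H has a continuous p-orbital overlap around the ring; 2 ring double bonds (4 π electrons) plus a heteroatom lone pair (2) give 6 π electrons. Since 6 = 4n+2 (n=1), it is aromatic (pyrrole).
3 of the 6 rings are aromatic. Total: 3.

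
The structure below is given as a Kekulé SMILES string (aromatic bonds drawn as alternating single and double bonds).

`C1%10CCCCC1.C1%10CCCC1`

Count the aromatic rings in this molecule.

0

The SMILES encodes a six-membered saturated carbon ring; a five-membered saturated carbon ring.
The 6-membered ring has only sp³ atoms, so it is not fully conjugated — not aromatic (cyclohexane).
The 5-membered ring has only sp³ atoms, so it is not fully conjugated — not aromatic (cyclopentane).
None of the rings are aromatic. Total: 0.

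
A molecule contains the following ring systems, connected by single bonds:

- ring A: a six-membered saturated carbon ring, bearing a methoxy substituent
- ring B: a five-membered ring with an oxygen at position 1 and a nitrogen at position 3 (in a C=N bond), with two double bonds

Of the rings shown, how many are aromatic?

Ring A has only sp³ atoms, so it is not fully conjugated — not aromatic (cyclohexane).
Ring B is fully conjugated (every ring atom contributes a p orbital); 2 ring double bonds (4 π electrons) plus a heteroatom lone pair (2) give 6 π electrons. 6 = 4(1)+2, so ring B is aromatic (oxazole).
Aromatic: B. Total: 1.

1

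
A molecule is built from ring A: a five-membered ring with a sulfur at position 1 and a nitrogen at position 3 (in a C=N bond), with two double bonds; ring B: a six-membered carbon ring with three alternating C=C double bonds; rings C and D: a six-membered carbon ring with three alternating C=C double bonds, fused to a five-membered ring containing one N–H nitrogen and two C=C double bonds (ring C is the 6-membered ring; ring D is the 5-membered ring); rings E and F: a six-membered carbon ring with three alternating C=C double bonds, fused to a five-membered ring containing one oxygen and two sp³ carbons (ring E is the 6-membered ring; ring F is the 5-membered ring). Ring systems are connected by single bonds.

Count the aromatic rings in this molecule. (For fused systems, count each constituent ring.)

Ring A is planar and fully conjugated; 2 ring double bonds (4 π electrons) plus a heteroatom lone pair (2) give 6 π electrons. That satisfies 4n+2 with n=1, so ring A is aromatic (thiazole).
Ring B is planar and fully conjugated; 3 ring double bonds give 6 π electrons. 6 = 4(1)+2, so ring B is aromatic (benzene).
Rings C and D form a fused bicyclic system (with one N–H) with 9 sp² atoms and 10 π electrons from ring double bonds plus a heteroatom lone pair. 10 = 4(2)+2, so the system is aromatic and both rings count as aromatic (indole).
Ring E is planar and fully conjugated; 3 ring double bonds give 6 π electrons. That satisfies 4n+2 with n=1, so ring E is aromatic (benzene ring).
Ring F has two sp³ carbons, so it is not fully conjugated — not aromatic (oxolane ring).
Aromatic: A, B, C, D, E. Total: 5.

5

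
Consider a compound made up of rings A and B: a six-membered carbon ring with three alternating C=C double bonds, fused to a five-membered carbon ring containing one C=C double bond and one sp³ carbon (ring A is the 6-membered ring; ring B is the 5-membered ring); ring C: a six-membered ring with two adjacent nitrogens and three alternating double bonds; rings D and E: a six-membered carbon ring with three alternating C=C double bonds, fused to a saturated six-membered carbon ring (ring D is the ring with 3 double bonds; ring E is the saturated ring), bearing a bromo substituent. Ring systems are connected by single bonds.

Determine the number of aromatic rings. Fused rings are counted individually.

3

Ring A is planar and fully conjugated; 3 ring double bonds give 6 π electrons. Since 6 = 4n+2 (n=1), ring A is aromatic (benzene ring).
Ring B has one sp³ carbon, so it is not fully conjugated — not aromatic (cyclopentene ring).
Ring C has a continuous p-orbital overlap around the ring; 3 ring double bonds give 6 π electrons. Since 6 = 4n+2 (n=1), ring C is aromatic (pyridazine).
Ring D is fully conjugated (every ring atom contributes a p orbital); 3 ring double bonds give 6 π electrons. 6 = 4(1)+2, so ring D is aromatic (benzene ring).
Ring E has four sp³ carbons, so it is not fully conjugated — not aromatic (cyclohexane ring).
Aromatic: A, C, D. Total: 3.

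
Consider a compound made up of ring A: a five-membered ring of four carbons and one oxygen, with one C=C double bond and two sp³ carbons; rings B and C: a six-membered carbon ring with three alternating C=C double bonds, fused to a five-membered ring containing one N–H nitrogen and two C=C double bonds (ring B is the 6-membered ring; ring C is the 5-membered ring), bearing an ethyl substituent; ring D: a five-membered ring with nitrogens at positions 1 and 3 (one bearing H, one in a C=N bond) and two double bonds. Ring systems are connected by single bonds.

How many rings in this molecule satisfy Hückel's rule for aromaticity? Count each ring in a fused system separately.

Ring A has two sp³ carbons, so it is not fully conjugated — not aromatic (2,3-dihydrofuran).
Rings B and C form a fused bicyclic system (with one N–H) with 9 sp² atoms and 10 π electrons from ring double bonds plus a heteroatom lone pair. 10 = 4(2)+2, so the system is aromatic and both rings count as aromatic (indole).
Ring D has a continuous p-orbital overlap around the ring; 2 ring double bonds (4 π electrons) plus a heteroatom lone pair (2) give 6 π electrons. Since 6 = 4n+2 (n=1), ring D is aromatic (imidazole).
Aromatic: B, C, D. Total: 3.

3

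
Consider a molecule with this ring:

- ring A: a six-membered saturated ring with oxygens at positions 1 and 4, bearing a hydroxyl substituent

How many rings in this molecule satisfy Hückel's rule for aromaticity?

0

Ring A has only sp³ atoms, so it is not fully conjugated — not aromatic (1,4-dioxane).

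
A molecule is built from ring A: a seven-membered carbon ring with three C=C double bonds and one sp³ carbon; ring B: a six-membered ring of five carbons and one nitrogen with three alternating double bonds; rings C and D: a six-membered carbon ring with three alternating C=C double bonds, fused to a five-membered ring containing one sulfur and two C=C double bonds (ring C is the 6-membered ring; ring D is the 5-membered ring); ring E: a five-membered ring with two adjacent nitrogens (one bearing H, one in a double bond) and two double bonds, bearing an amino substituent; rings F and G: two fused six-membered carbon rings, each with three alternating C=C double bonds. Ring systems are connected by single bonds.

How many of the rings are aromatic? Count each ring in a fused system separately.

Ring A has one sp³ carbon, so it is not fully conjugated — not aromatic (cycloheptatriene).
Ring B is planar and fully conjugated; 3 ring double bonds give 6 π electrons. That satisfies 4n+2 with n=1, so ring B is aromatic (pyridine).
Rings C and D form a fused bicyclic system (with one sulfur) with 9 sp² atoms and 10 π electrons from ring double bonds plus a heteroatom lone pair. 10 = 4(2)+2, so the system is aromatic and both rings count as aromatic (benzothiophene).
Ring E is fully conjugated (every ring atom contributes a p orbital); 2 ring double bonds (4 π electrons) plus a heteroatom lone pair (2) give 6 π electrons. Since 6 = 4n+2 (n=1), ring E is aromatic (pyrazole).
Rings F and G form a fused bicyclic system with 10 sp² atoms and 10 π electrons from ring double bonds. 10 = 4(2)+2, so the system is aromatic and both rings count as aromatic (naphthalene).
Aromatic: B, C, D, E, F, G. Total: 6.

6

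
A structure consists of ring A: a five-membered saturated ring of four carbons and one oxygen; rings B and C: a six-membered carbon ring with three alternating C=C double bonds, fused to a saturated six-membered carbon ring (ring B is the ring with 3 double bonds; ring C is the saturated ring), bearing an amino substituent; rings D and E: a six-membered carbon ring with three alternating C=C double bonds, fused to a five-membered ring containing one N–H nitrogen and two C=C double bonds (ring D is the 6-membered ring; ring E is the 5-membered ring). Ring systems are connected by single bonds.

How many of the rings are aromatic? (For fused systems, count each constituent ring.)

3

Ring A has only sp³ atoms, so it is not fully conjugated — not aromatic (tetrahydrofuran).
Ring B is fully conjugated (every ring atom contributes a p orbital); 3 ring double bonds give 6 π electrons. Since 6 = 4n+2 (n=1), ring B is aromatic (benzene ring).
Ring C has four sp³ carbons, so it is not fully conjugated — not aromatic (cyclohexane ring).
Rings D and E form a fused bicyclic system (with one N–H) with 9 sp² atoms and 10 π electrons from ring double bonds plus a heteroatom lone pair. 10 = 4(2)+2, so the system is aromatic and both rings count as aromatic (indole).
Aromatic: B, D, E. Total: 3.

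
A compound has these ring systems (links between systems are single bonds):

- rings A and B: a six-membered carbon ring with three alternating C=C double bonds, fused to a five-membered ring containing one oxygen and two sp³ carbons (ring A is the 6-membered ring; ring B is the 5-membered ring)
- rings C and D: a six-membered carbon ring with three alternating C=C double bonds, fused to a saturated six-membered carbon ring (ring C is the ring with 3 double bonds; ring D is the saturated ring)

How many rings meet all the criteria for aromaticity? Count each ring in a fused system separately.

Ring A is planar and fully conjugated; 3 ring double bonds give 6 π electrons. 6 = 4(1)+2, so ring A is aromatic (benzene ring).
Ring B has two sp³ carbons, so it is not fully conjugated — not aromatic (oxolane ring).
Ring C is planar and fully conjugated; 3 ring double bonds give 6 π electrons. Since 6 = 4n+2 (n=1), ring C is aromatic (benzene ring).
Ring D has four sp³ carbons, so it is not fully conjugated — not aromatic (cyclohexane ring).
Aromatic: A, C. Total: 2.

2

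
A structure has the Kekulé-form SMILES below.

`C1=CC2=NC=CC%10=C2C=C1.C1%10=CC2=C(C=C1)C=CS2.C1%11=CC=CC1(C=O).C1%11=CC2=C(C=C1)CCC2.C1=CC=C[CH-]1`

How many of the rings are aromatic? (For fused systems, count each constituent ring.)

6

The SMILES encodes two fused six-membered rings, each with three alternating double bonds; one ring is all carbon and the other has one ring nitrogen; a six-membered carbon ring with three alternating C=C double bonds, fused to a five-membered ring containing one sulfur and two C=C double bonds; a five-membered carbon ring with two conjugated C=C double bonds and one sp³ carbon; a six-membered carbon ring with three alternating C=C double bonds, fused to a saturated five-membered carbon ring; a five-membered all-carbon ring bearing a negative charge on one carbon, with two C=C double bonds.
The fused 6/6-membered bicyclic (with one nitrogen) is a single π system with 10 sp² atoms and 10 π electrons from ring double bonds. 10 = 4(2)+2, so the system is aromatic and both rings count as aromatic (quinoline).
The fused 6/5-membered bicyclic (with one sulfur) is a single π system with 9 sp² atoms and 10 π electrons from ring double bonds plus a heteroatom lone pair. 10 = 4(2)+2, so the system is aromatic and both rings count as aromatic (benzothiophene).
The 5-membered ring has one sp³ carbon, so it is not fully conjugated — not aromatic (cyclopentadiene).
The 6-membered ring is planar and fully conjugated; 3 ring double bonds give 6 π electrons. That satisfies 4n+2 with n=1, so it is aromatic (benzene ring).
The second 5-membered ring has three sp³ carbons, so it is not fully conjugated — not aromatic (cyclopentane ring).
The third 5-membered ring is fully conjugated (every ring atom contributes a p orbital); 2 ring double bonds (4 π electrons) plus the carbanion lone pair (2) give 6 π electrons. 6 = 4(1)+2, so it is aromatic (cyclopentadienyl anion).
6 of the 8 rings are aromatic. Total: 6.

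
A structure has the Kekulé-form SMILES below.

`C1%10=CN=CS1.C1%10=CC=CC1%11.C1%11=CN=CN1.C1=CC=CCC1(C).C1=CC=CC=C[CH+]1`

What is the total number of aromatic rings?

3

The SMILES encodes a five-membered ring with a sulfur at position 1 and a nitrogen at position 3 (in a C=N bond), with two double bonds; a five-membered carbon ring with two conjugated C=C double bonds and one sp³ carbon; a five-membered ring with nitrogens at positions 1 and 3 (one bearing H, one in a C=N bond) and two double bonds; a six-membered carbon ring with two conjugated C=C double bonds and two sp³ carbons; a seven-membered all-carbon ring bearing a positive charge on one carbon, with three C=C double bonds.
The 5-membered ring with one sulfur and one =N– has a continuous p-orbital overlap around the ring; 2 ring double bonds (4 π electrons) plus a heteroatom lone pair (2) give 6 π electrons. That satisfies 4n+2 with n=1, so it is aromatic (thiazole).
The 5-membered ring has one sp³ carbon, so it is not fully conjugated — not aromatic (cyclopentadiene).
The 5-membered ring with two nitrogens (one N–H, one =N–) is fully conjugated (every ring atom contributes a p orbital); 2 ring double bonds (4 π electrons) plus a heteroatom lone pair (2) give 6 π electrons. Since 6 = 4n+2 (n=1), it is aromatic (imidazole).
The 6-membered ring has two sp³ carbons, so it is not fully conjugated — not aromatic (1,3-cyclohexadiene).
The 7-membered ring is fully conjugated (every ring atom contributes a p orbital); 3 ring double bonds (6 π electrons) plus the carbocation's empty p orbital (0, but keeps the ring conjugated) give 6 π electrons. 6 = 4(1)+2, so it is aromatic (tropylium cation).
3 of the 5 rings are aromatic. Total: 3.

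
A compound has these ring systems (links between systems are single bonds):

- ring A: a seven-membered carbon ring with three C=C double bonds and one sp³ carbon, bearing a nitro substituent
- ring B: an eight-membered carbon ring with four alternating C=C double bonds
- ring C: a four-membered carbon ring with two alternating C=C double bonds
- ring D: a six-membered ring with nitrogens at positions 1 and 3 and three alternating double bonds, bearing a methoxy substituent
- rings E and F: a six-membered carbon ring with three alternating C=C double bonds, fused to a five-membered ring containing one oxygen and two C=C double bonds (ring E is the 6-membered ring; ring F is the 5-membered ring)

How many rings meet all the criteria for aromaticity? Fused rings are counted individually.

Ring A has one sp³ carbon, so it is not fully conjugated — not aromatic (cycloheptatriene).
Ring B has only sp² ring atoms; a planar conformation would have a fully conjugated π system of 8 electrons. But 8 = 4(2), which is 4n not 4n+2, so ring B is not aromatic (cyclooctatetraene) — cyclooctatetraene distorts into a non-planar tub to avoid antiaromaticity.
Ring C has only sp² ring atoms; a planar conformation would have a fully conjugated π system of 4 electrons. But 4 = 4(1), which is 4n not 4n+2, so ring C is not aromatic (cyclobutadiene) — cyclobutadiene is antiaromatic and distorts to a rectangle.
Ring D is fully conjugated (every ring atom contributes a p orbital); 3 ring double bonds give 6 π electrons. That satisfies 4n+2 with n=1, so ring D is aromatic (pyrimidine).
Rings E and F form a fused bicyclic system (with one oxygen) with 9 sp² atoms and 10 π electrons from ring double bonds plus a heteroatom lone pair. 10 = 4(2)+2, so the system is aromatic and both rings count as aromatic (benzofuran).
Aromatic: D, E, F. Total: 3.

3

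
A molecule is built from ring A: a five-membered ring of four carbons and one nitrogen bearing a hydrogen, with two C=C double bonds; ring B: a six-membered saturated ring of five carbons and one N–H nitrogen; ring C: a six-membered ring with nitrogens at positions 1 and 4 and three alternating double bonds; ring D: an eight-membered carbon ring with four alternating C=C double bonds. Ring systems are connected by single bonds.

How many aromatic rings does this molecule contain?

Ring A is fully conjugated (every ring atom contributes a p orbital); 2 ring double bonds (4 π electrons) plus a heteroatom lone pair (2) give 6 π electrons. Since 6 = 4n+2 (n=1), ring A is aromatic (pyrrole).
Ring B has only sp³ atoms, so it is not fully conjugated — not aromatic (piperidine).
Ring C is fully conjugated (every ring atom contributes a p orbital); 3 ring double bonds give 6 π electrons. 6 = 4(1)+2, so ring C is aromatic (pyrazine).
Ring D has only sp² ring atoms; a planar conformation would have a fully conjugated π system of 8 electrons. But 8 = 4(2), which is 4n not 4n+2, so ring D is not aromatic (cyclooctatetraene) — cyclooctatetraene distorts into a non-planar tub to avoid antiaromaticity.
Aromatic: A, C. Total: 2.

2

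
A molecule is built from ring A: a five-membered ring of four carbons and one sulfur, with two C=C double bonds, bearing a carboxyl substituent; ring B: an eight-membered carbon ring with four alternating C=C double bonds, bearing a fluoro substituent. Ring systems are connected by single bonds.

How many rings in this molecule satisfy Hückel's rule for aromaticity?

Ring A is fully conjugated (every ring atom contributes a p orbital); 2 ring double bonds (4 π electrons) plus a heteroatom lone pair (2) give 6 π electrons. That satisfies 4n+2 with n=1, so ring A is aromatic (thiophene).
Ring B has only sp² ring atoms; a planar conformation would have a fully conjugated π system of 8 electrons. But 8 = 4(2), which is 4n not 4n+2, so ring B is not aromatic (cyclooctatetraene) — cyclooctatetraene distorts into a non-planar tub to avoid antiaromaticity.
Aromatic: A. Total: 1.

1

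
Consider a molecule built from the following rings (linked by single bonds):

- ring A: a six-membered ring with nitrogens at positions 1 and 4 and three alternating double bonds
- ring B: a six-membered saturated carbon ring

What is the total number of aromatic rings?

Ring A is fully conjugated (every ring atom contributes a p orbital); 3 ring double bonds give 6 π electrons. Since 6 = 4n+2 (n=1), ring A is aromatic (pyrazine).
Ring B has only sp³ atoms, so it is not fully conjugated — not aromatic (cyclohexane).
Aromatic: A. Total: 1.

1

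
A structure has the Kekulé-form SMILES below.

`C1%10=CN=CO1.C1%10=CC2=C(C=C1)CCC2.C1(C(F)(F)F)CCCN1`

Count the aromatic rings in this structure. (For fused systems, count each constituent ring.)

2

The SMILES encodes a five-membered ring with an oxygen at position 1 and a nitrogen at position 3 (in a C=N bond), with two double bonds; a six-membered carbon ring with three alternating C=C double bonds, fused to a saturated five-membered carbon ring; a five-membered saturated ring of four carbons and one N–H nitrogen.
The 5-membered ring with one oxygen and one =N– is planar and fully conjugated; 2 ring double bonds (4 π electrons) plus a heteroatom lone pair (2) give 6 π electrons. 6 = 4(1)+2, so it is aromatic (oxazole).
The 6-membered ring has a continuous p-orbital overlap around the ring; 3 ring double bonds give 6 π electrons. 6 = 4(1)+2, so it is aromatic (benzene ring).
The 5-membered ring has three sp³ carbons, so it is not fully conjugated — not aromatic (cyclopentane ring).
The 5-membered ring with one N–H has only sp³ atoms, so it is not fully conjugated — not aromatic (pyrrolidine).
2 of the 4 rings are aromatic. Total: 2.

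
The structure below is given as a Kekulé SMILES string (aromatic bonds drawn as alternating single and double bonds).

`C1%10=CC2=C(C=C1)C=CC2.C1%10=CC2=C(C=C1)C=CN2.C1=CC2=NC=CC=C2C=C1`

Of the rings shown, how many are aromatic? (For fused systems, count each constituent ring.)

The SMILES encodes a six-membered carbon ring with three alternating C=C double bonds, fused to a five-membered carbon ring containing one C=C double bond and one sp³ carbon; a six-membered carbon ring with three alternating C=C double bonds, fused to a five-membered ring containing one N–H nitrogen and two C=C double bonds; two fused six-membered rings, each with three alternating double bonds; one ring is all carbon and the other has one ring nitrogen.
The 6-membered ring is fully conjugated (every ring atom contributes a p orbital); 3 ring double bonds give 6 π electrons. That satisfies 4n+2 with n=1, so it is aromatic (benzene ring).
The 5-membered ring has one sp³ carbon, so it is not fully conjugated — not aromatic (cyclopentene ring).
The fused 6/5-membered bicyclic (with one N–H) is a single π system with 9 sp² atoms and 10 π electrons from ring double bonds plus a heteroatom lone pair. 10 = 4(2)+2, so the system is aromatic and both rings count as aromatic (indole).
The fused 6/6-membered bicyclic (with one nitrogen) is a single π system with 10 sp² atoms and 10 π electrons from ring double bonds. 10 = 4(2)+2, so the system is aromatic and both rings count as aromatic (quinoline).
5 of the 6 rings are aromatic. Total: 5.

5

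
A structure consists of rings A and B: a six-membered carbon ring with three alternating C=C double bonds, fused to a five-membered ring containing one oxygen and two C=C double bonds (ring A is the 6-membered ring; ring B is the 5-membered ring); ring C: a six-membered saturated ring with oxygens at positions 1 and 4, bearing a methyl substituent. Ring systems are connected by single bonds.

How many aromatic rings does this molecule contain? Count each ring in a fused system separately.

Rings A and B form a fused bicyclic system (with one oxygen) with 9 sp² atoms and 10 π electrons from ring double bonds plus a heteroatom lone pair. 10 = 4(2)+2, so the system is aromatic and both rings count as aromatic (benzofuran).
Ring C has only sp³ atoms, so it is not fully conjugated — not aromatic (1,4-dioxane).
Aromatic: A, B. Total: 2.

2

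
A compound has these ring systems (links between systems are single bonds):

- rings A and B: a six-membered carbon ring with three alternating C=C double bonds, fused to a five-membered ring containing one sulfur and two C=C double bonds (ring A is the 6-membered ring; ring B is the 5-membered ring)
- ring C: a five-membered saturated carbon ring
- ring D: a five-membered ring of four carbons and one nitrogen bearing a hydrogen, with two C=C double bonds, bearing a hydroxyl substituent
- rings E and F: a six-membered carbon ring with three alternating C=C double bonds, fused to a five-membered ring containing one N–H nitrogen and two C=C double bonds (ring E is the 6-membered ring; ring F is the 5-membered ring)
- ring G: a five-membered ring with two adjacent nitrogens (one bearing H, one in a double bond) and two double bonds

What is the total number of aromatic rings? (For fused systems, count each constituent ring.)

6

Rings A and B form a fused bicyclic system (with one sulfur) with 9 sp² atoms and 10 π electrons from ring double bonds plus a heteroatom lone pair. 10 = 4(2)+2, so the system is aromatic and both rings count as aromatic (benzothiophene).
Ring C has only sp³ atoms, so it is not fully conjugated — not aromatic (cyclopentane).
Ring D is planar and fully conjugated; 2 ring double bonds (4 π electrons) plus a heteroatom lone pair (2) give 6 π electrons. That satisfies 4n+2 with n=1, so ring D is aromatic (pyrrole).
Rings E and F form a fused bicyclic system (with one N–H) with 9 sp² atoms and 10 π electrons from ring double bonds plus a heteroatom lone pair. 10 = 4(2)+2, so the system is aromatic and both rings count as aromatic (indole).
Ring G is planar and fully conjugated; 2 ring double bonds (4 π electrons) plus a heteroatom lone pair (2) give 6 π electrons. Since 6 = 4n+2 (n=1), ring G is aromatic (pyrazole).
Aromatic: A, B, D, E, F, G. Total: 6.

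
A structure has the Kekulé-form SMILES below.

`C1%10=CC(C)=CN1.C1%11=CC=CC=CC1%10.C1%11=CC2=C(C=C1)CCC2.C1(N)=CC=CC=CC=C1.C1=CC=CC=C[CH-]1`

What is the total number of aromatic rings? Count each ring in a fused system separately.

The SMILES encodes a five-membered ring of four carbons and one nitrogen bearing a hydrogen, with two C=C double bonds; a seven-membered carbon ring with three C=C double bonds and one sp³ carbon; a six-membered carbon ring with three alternating C=C double bonds, fused to a saturated five-membered carbon ring; an eight-membered carbon ring with four alternating C=C double bonds; a seven-membered all-carbon ring bearing a negative charge on one carbon, with three C=C double bonds.
The 5-membered ring with one N–H is planar and fully conjugated; 2 ring double bonds (4 π electrons) plus a heteroatom lone pair (2) give 6 π electrons. That satisfies 4n+2 with n=1, so it is aromatic (pyrrole).
The 7-membered ring has one sp³ carbon, so it is not fully conjugated — not aromatic (cycloheptatriene).
The 6-membered ring is fully conjugated (every ring atom contributes a p orbital); 3 ring double bonds give 6 π electrons. 6 = 4(1)+2, so it is aromatic (benzene ring).
The 5-membered ring has three sp³ carbons, so it is not fully conjugated — not aromatic (cyclopentane ring).
The 8-membered ring has only sp² ring atoms; a planar conformation would have a fully conjugated π system of 8 electrons. But 8 = 4(2), which is 4n not 4n+2, so it is not aromatic (cyclooctatetraene) — cyclooctatetraene distorts into a non-planar tub to avoid antiaromaticity.
The second 7-membered ring has only sp² ring atoms; a planar conformation would have a fully conjugated π system of 8 electrons. But 8 = 4(2), which is 4n not 4n+2, so it is not aromatic (cycloheptatrienyl anion).
2 of the 6 rings are aromatic. Total: 2.

2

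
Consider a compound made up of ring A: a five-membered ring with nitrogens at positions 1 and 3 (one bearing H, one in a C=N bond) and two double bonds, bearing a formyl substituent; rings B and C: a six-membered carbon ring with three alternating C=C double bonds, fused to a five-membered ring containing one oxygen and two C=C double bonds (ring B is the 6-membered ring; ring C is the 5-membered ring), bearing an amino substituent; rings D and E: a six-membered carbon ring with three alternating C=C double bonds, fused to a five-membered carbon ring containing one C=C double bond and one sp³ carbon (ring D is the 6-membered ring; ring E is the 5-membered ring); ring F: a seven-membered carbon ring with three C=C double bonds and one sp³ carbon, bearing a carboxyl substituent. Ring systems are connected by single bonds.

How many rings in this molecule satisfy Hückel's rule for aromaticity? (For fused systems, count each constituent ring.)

4

Ring A is fully conjugated (every ring atom contributes a p orbital); 2 ring double bonds (4 π electrons) plus a heteroatom lone pair (2) give 6 π electrons. 6 = 4(1)+2, so ring A is aromatic (imidazole).
Rings B and C form a fused bicyclic system (with one oxygen) with 9 sp² atoms and 10 π electrons from ring double bonds plus a heteroatom lone pair. 10 = 4(2)+2, so the system is aromatic and both rings count as aromatic (benzofuran).
Ring D is fully conjugated (every ring atom contributes a p orbital); 3 ring double bonds give 6 π electrons. That satisfies 4n+2 with n=1, so ring D is aromatic (benzene ring).
Ring E has one sp³ carbon, so it is not fully conjugated — not aromatic (cyclopentene ring).
Ring F has one sp³ carbon, so it is not fully conjugated — not aromatic (cycloheptatriene).
Aromatic: A, B, C, D. Total: 4.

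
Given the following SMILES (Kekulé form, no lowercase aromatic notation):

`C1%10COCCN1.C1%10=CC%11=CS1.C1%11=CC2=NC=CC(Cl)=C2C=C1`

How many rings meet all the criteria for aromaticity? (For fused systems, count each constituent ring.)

The SMILES encodes a six-membered saturated ring with an oxygen and an N–H nitrogen at positions 1 and 4; a five-membered ring of four carbons and one sulfur, with two C=C double bonds; two fused six-membered rings, each with three alternating double bonds; one ring is all carbon and the other has one ring nitrogen.
The 6-membered ring with one oxygen and one N–H (1,4) has only sp³ atoms, so it is not fully conjugated — not aromatic (morpholine).
The 5-membered ring with one sulfur has a continuous p-orbital overlap around the ring; 2 ring double bonds (4 π electrons) plus a heteroatom lone pair (2) give 6 π electrons. 6 = 4(1)+2, so it is aromatic (thiophene).
The fused 6/6-membered bicyclic (with one nitrogen) is a single π system with 10 sp² atoms and 10 π electrons from ring double bonds. 10 = 4(2)+2, so the system is aromatic and both rings count as aromatic (quinoline).
3 of the 4 rings are aromatic. Total: 3.

3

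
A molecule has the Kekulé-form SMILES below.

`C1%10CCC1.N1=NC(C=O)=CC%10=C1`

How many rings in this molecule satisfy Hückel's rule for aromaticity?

1

The SMILES encodes a four-membered saturated carbon ring; a six-membered ring with two adjacent nitrogens and three alternating double bonds.
The 4-membered ring has only sp³ atoms, so it is not fully conjugated — not aromatic (cyclobutane).
The 6-membered ring with two nitrogens (1,2) is planar and fully conjugated; 3 ring double bonds give 6 π electrons. That satisfies 4n+2 with n=1, so it is aromatic (pyridazine).
1 of the 2 rings is aromatic. Total: 1.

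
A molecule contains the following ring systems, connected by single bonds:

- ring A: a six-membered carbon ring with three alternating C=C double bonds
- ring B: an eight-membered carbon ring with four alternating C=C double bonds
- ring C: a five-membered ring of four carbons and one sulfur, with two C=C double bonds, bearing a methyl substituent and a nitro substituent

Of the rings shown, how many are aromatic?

2

Ring A is planar and fully conjugated; 3 ring double bonds give 6 π electrons. That satisfies 4n+2 with n=1, so ring A is aromatic (benzene).
Ring B has only sp² ring atoms; a planar conformation would have a fully conjugated π system of 8 electrons. But 8 = 4(2), which is 4n not 4n+2, so ring B is not aromatic (cyclooctatetraene) — cyclooctatetraene distorts into a non-planar tub to avoid antiaromaticity.
Ring C is planar and fully conjugated; 2 ring double bonds (4 π electrons) plus a heteroatom lone pair (2) give 6 π electrons. 6 = 4(1)+2, so ring C is aromatic (thiophene).
Aromatic: A, C. Total: 2.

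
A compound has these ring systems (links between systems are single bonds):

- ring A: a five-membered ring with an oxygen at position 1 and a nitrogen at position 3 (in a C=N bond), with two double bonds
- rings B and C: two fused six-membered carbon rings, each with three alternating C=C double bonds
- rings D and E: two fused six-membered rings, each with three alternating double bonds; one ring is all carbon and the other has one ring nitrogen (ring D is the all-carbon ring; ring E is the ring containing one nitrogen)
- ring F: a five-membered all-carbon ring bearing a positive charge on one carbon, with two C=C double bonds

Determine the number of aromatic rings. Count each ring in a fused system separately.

5

Ring A has a continuous p-orbital overlap around the ring; 2 ring double bonds (4 π electrons) plus a heteroatom lone pair (2) give 6 π electrons. That satisfies 4n+2 with n=1, so ring A is aromatic (oxazole).
Rings B and C form a fused bicyclic system with 10 sp² atoms and 10 π electrons from ring double bonds. 10 = 4(2)+2, so the system is aromatic and both rings count as aromatic (naphthalene).
Rings D and E form a fused bicyclic system (with one nitrogen) with 10 sp² atoms and 10 π electrons from ring double bonds. 10 = 4(2)+2, so the system is aromatic and both rings count as aromatic (quinoline).
Ring F has only sp² ring atoms; a planar conformation would have a fully conjugated π system of 4 electrons. But 4 = 4(1), which is 4n not 4n+2, so ring F is not aromatic (cyclopentadienyl cation).
Aromatic: A, B, C, D, E. Total: 5.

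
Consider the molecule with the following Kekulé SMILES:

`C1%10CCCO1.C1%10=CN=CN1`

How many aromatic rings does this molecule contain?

1

The SMILES encodes a five-membered saturated ring of four carbons and one oxygen; a five-membered ring with nitrogens at positions 1 and 3 (one bearing H, one in a C=N bond) and two double bonds.
The 5-membered ring with one oxygen has only sp³ atoms, so it is not fully conjugated — not aromatic (tetrahydrofuran).
The 5-membered ring with two nitrogens (one N–H, one =N–) has a continuous p-orbital overlap around the ring; 2 ring double bonds (4 π electrons) plus a heteroatom lone pair (2) give 6 π electrons. 6 = 4(1)+2, so it is aromatic (imidazole).
1 of the 2 rings is aromatic. Total: 1.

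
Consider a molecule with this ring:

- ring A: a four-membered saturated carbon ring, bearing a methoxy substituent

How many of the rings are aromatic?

Ring A has only sp³ atoms, so it is not fully conjugated — not aromatic (cyclobutane).

0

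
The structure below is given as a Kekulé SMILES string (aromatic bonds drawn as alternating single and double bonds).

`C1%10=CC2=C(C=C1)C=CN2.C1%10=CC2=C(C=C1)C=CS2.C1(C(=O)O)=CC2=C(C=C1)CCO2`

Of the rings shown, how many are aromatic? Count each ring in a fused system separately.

5

The SMILES encodes a six-membered carbon ring with three alternating C=C double bonds, fused to a five-membered ring containing one N–H nitrogen and two C=C double bonds; a six-membered carbon ring with three alternating C=C double bonds, fused to a five-membered ring containing one sulfur and two C=C double bonds; a six-membered carbon ring with three alternating C=C double bonds, fused to a five-membered ring containing one oxygen and two sp³ carbons.
The fused 6/5-membered bicyclic (with one N–H) is a single π system with 9 sp² atoms and 10 π electrons from ring double bonds plus a heteroatom lone pair. 10 = 4(2)+2, so the system is aromatic and both rings count as aromatic (indole).
The fused 6/5-membered bicyclic (with one sulfur) is a single π system with 9 sp² atoms and 10 π electrons from ring double bonds plus a heteroatom lone pair. 10 = 4(2)+2, so the system is aromatic and both rings count as aromatic (benzothiophene).
The 6-membered ring has a continuous p-orbital overlap around the ring; 3 ring double bonds give 6 π electrons. 6 = 4(1)+2, so it is aromatic (benzene ring).
The 5-membered ring with one oxygen has two sp³ carbons, so it is not fully conjugated — not aromatic (oxolane ring).
5 of the 6 rings are aromatic. Total: 5.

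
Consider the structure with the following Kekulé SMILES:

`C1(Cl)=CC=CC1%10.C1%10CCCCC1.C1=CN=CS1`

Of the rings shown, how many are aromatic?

1

The SMILES encodes a five-membered carbon ring with two conjugated C=C double bonds and one sp³ carbon; a six-membered saturated carbon ring; a five-membered ring with a sulfur at position 1 and a nitrogen at position 3 (in a C=N bond), with two double bonds.
The 5-membered ring has one sp³ carbon, so it is not fully conjugated — not aromatic (cyclopentadiene).
The 6-membered ring has only sp³ atoms, so it is not fully conjugated — not aromatic (cyclohexane).
The 5-membered ring with one sulfur and one =N– is planar and fully conjugated; 2 ring double bonds (4 π electrons) plus a heteroatom lone pair (2) give 6 π electrons. 6 = 4(1)+2, so it is aromatic (thiazole).
1 of the 3 rings is aromatic. Total: 1.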